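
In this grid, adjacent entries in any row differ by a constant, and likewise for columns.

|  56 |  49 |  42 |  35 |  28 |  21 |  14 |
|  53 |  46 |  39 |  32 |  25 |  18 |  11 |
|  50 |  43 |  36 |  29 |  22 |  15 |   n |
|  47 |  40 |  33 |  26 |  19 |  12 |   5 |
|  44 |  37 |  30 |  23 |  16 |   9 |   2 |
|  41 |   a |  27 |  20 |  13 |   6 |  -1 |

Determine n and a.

Along each row the entries change by -7 per step; down each column they change by -3.
Row 3: from 50 at column 1, stepping by -7 to column 7 gives 8.
Row 6: from 41 at column 1, stepping by -7 to column 2 gives 34.

n = 8, a = 34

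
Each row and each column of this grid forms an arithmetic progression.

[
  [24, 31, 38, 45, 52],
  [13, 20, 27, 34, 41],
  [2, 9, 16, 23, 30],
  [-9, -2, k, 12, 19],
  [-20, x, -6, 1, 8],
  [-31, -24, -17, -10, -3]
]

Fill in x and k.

x = -13, k = 5

Along each row the entries change by 7 per step; down each column they change by -11.
Row 5: from -20 at column 1, stepping by 7 to column 2 gives -13.
Row 4: from -9 at column 1, stepping by 7 to column 3 gives 5.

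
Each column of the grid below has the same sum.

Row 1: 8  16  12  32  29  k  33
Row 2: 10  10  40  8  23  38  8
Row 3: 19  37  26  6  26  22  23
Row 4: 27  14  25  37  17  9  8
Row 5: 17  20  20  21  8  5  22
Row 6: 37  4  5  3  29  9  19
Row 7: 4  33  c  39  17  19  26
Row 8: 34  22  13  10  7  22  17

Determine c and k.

Column 2 sums to 156 and so does column 4; that's the common total.
In column 3 the known cells total 141, leaving 156 − 141 = 15.
In column 6 the known cells total 124, leaving 156 − 124 = 32.

c = 15, k = 32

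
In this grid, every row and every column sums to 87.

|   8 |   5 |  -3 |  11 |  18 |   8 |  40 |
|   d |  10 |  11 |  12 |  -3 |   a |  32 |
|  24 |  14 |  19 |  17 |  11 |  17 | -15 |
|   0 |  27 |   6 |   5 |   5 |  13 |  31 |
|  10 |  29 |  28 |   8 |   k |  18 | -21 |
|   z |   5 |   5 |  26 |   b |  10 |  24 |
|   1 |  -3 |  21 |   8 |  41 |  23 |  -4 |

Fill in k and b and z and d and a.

k = 15, b = 0, z = 17, d = 27, a = -2

The known cells in row 5 total 72, leaving 87 − 72 = 15 for the blank.
The known cells in column 6 total 89, leaving 87 − 89 = -2 for the blank.
The known cells in column 5 total 87, leaving 87 − 87 = 0 for the blank.
The known cells in row 6 total 70, leaving 87 − 70 = 17 for the blank.
The known cells in row 2 total 60, leaving 87 − 60 = 27 for the blank.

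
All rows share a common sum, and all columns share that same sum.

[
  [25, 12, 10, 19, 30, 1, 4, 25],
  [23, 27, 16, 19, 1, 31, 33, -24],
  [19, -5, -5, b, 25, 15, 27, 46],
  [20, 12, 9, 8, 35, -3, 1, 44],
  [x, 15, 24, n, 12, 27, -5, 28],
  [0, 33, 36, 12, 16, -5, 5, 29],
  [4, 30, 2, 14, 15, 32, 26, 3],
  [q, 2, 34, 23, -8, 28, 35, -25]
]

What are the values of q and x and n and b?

q = 37, x = -2, n = 27, b = 4

Rows 1 and 2 both sum to 126, so that's the common total.
Row 8 has 2 + 34 + 23 − 8 + 28 + 35 − 25 = 89; the blank must be 126 − 89 = 37.
Column 1 has 25 + 23 + 19 + 20 + 0 + 4 + 37 = 128; the blank must be 126 − 128 = -2.
Row 3 has 19 − 5 − 5 + 25 + 15 + 27 + 46 = 122; the blank must be 126 − 122 = 4.
Row 5 has -2 + 15 + 24 + 12 + 27 − 5 + 28 = 99; the blank must be 126 − 99 = 27.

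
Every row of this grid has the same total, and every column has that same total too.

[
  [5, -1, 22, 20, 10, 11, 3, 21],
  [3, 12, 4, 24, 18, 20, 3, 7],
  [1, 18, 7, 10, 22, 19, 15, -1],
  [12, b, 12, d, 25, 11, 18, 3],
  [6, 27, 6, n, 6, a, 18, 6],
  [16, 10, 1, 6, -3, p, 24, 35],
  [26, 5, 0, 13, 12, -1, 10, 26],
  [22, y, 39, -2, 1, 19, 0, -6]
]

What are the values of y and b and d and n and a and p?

Rows 1 and 2 both sum to 91, so that's the common total.
Row 6: 16 + 10 + 1 + 6 − 3 + 24 + 35 = 89, so its missing entry is 91 − 89 = 2.
Row 8: 22 + 39 − 2 + 1 + 19 + 0 − 6 = 73, so its missing entry is 91 − 73 = 18.
Column 2: -1 + 12 + 18 + 27 + 10 + 5 + 18 = 89, so its missing entry is 91 − 89 = 2.
Column 6: 11 + 20 + 19 + 11 + 2 − 1 + 19 = 81, so its missing entry is 91 − 81 = 10.
Row 5: 6 + 27 + 6 + 6 + 10 + 18 + 6 = 79, so its missing entry is 91 − 79 = 12.
Row 4: 12 + 2 + 12 + 25 + 11 + 18 + 3 = 83, so its missing entry is 91 − 83 = 8.

y = 18, b = 2, d = 8, n = 12, a = 10, p = 2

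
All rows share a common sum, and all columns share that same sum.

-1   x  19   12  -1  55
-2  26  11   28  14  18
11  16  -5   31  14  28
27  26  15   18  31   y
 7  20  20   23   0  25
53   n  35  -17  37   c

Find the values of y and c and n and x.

y = -22, c = -9, n = -4, x = 11

Rows 2 and 3 both sum to 95, so that's the common total.
Row 1: -1 + 19 + 12 − 1 + 55 = 84, so its missing entry is 95 − 84 = 11.
Column 2: 11 + 26 + 16 + 26 + 20 = 99, so its missing entry is 95 − 99 = -4.
Row 6: 53 − 4 + 35 − 17 + 37 = 104, so its missing entry is 95 − 104 = -9.
Row 4: 27 + 26 + 15 + 18 + 31 = 117, so its missing entry is 95 − 117 = -22.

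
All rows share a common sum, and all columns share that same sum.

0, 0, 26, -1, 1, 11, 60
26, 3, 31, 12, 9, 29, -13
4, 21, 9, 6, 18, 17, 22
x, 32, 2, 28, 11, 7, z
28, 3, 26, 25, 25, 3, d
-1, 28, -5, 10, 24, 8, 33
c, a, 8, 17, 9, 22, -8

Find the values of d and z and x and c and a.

d = -13, z = 16, x = 1, c = 39, a = 10

Rows 1 and 2 both sum to 97, so that's the common total.
Column 2 has 0 + 3 + 21 + 32 + 3 + 28 = 87; the blank must be 97 − 87 = 10.
Row 5 has 28 + 3 + 26 + 25 + 25 + 3 = 110; the blank must be 97 − 110 = -13.
Column 7 has 60 − 13 + 22 − 13 + 33 − 8 = 81; the blank must be 97 − 81 = 16.
Row 4 has 32 + 2 + 28 + 11 + 7 + 16 = 96; the blank must be 97 − 96 = 1.
Row 7 has 10 + 8 + 17 + 9 + 22 − 8 = 58; the blank must be 97 − 58 = 39.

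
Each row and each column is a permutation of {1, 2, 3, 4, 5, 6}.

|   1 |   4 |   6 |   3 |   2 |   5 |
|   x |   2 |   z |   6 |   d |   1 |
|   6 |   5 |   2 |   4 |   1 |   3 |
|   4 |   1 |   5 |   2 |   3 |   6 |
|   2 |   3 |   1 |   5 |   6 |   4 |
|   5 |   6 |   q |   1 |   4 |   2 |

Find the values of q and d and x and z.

For row 2, column 1: column 1 already has {1, 2, 4, 5, 6}; that leaves 3.
For row 2, column 5: column 5 already has {1, 2, 3, 4, 6}; that leaves 5.
Cell (2,3): row 2 already has {1, 2, 3, 5, 6} → 4.
At (row 6, col 3): row 6 already has {1, 2, 4, 5, 6}, so the value is 3.

q = 3, d = 5, x = 3, z = 4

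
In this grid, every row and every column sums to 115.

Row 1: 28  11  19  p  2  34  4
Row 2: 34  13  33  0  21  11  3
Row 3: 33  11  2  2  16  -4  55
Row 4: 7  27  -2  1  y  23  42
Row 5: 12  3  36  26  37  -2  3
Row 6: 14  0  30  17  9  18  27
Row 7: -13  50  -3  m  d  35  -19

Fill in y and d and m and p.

The known cells in row 4 total 98, leaving 115 − 98 = 17 for the blank.
The known cells in column 5 total 102, leaving 115 − 102 = 13 for the blank.
The known cells in row 7 total 63, leaving 115 − 63 = 52 for the blank.
The known cells in row 1 total 98, leaving 115 − 98 = 17 for the blank.

y = 17, d = 13, m = 52, p = 17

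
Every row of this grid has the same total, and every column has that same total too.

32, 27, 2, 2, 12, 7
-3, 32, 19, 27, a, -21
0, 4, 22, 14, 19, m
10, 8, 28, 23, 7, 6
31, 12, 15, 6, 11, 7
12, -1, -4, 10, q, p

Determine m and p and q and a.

Rows 1 and 4 both sum to 82, so that's the common total.
Row 3: 0 + 4 + 22 + 14 + 19 = 59, so its missing entry is 82 − 59 = 23.
Row 2: -3 + 32 + 19 + 27 − 21 = 54, so its missing entry is 82 − 54 = 28.
Column 5: 12 + 28 + 19 + 7 + 11 = 77, so its missing entry is 82 − 77 = 5.
Row 6: 12 − 1 − 4 + 10 + 5 = 22, so its missing entry is 82 − 22 = 60.

m = 23, p = 60, q = 5, a = 28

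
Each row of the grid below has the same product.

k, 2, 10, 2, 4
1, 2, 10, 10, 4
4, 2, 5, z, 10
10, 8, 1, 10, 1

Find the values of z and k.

Rows 2 and 4 each multiply to 800, so every row has product 800.
Row 3: 4×2×5×10 = 400, so the missing entry is 800 ÷ 400 = 2.
Row 1: 2×10×2×4 = 160, so the missing entry is 800 ÷ 160 = 5.

z = 2, k = 5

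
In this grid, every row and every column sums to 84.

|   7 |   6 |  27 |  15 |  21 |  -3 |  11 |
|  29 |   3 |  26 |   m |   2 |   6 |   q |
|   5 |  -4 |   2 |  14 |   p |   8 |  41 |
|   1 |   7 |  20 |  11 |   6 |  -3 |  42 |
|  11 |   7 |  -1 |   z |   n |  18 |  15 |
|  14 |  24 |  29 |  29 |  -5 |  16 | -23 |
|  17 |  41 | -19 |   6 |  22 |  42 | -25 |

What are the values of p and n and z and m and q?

The known cells in row 3 total 66, leaving 84 − 66 = 18 for the blank.
The known cells in column 5 total 64, leaving 84 − 64 = 20 for the blank.
The known cells in row 5 total 70, leaving 84 − 70 = 14 for the blank.
The known cells in column 7 total 61, leaving 84 − 61 = 23 for the blank.
The known cells in row 2 total 89, leaving 84 − 89 = -5 for the blank.

p = 18, n = 20, z = 14, m = -5, q = 23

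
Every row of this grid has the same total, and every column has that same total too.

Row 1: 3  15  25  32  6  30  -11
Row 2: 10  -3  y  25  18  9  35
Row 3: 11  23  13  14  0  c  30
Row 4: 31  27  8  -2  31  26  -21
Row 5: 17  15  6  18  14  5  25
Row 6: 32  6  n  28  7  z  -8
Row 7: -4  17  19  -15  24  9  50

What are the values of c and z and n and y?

c = 9, z = 12, n = 23, y = 6

Rows 1 and 4 both sum to 100, so that's the common total.
The known cells in row 2 total 94, leaving 100 − 94 = 6 for the blank.
The known cells in column 3 total 77, leaving 100 − 77 = 23 for the blank.
The known cells in row 3 total 91, leaving 100 − 91 = 9 for the blank.
The known cells in row 6 total 88, leaving 100 − 88 = 12 for the blank.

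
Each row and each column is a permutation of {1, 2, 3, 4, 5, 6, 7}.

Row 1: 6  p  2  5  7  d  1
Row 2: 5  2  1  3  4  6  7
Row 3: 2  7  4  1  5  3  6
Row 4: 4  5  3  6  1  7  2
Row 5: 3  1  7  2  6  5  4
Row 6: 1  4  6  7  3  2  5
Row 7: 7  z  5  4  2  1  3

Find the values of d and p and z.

For row 7, column 2: row 7 already has {1, 2, 3, 4, 5, 7}; that leaves 6.
Cell (1,2): column 2 already has {1, 2, 4, 5, 6, 7} → 3.
For row 1, column 6: row 1 already has {1, 2, 3, 5, 6, 7}; that leaves 4.

d = 4, p = 3, z = 6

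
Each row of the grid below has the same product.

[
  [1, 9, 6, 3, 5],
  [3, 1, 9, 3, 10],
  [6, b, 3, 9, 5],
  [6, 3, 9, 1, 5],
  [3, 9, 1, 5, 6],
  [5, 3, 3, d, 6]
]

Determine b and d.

b = 1, d = 3

Rows 2 and 4 each multiply to 810, so every row has product 810.
Row 3: 6×3×9×5 = 810, so the missing entry is 810 ÷ 810 = 1.
Row 6: 5×3×3×6 = 270, so the missing entry is 810 ÷ 270 = 3.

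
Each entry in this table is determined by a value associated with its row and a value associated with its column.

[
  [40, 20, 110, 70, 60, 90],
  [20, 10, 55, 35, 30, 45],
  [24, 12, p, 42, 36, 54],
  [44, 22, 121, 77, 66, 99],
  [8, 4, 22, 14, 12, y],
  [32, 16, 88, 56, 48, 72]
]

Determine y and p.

y = 18, p = 66

Each row is a constant multiple of every other row — this is a multiplication table with the headers hidden.
Row 5 is 8/40 = 1/5 times row 1, so its entry in column 6 is 90 × 1/5 = 18.
Row 3 is 24/40 = 3/5 times row 1, so its entry in column 3 is 110 × 3/5 = 66.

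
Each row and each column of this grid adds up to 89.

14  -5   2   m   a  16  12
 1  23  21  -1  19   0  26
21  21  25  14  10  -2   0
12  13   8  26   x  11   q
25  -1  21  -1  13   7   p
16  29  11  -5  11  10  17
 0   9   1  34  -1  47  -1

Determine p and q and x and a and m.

The known cells in column 4 total 67, leaving 89 − 67 = 22 for the blank.
The known cells in row 1 total 61, leaving 89 − 61 = 28 for the blank.
The known cells in column 5 total 80, leaving 89 − 80 = 9 for the blank.
The known cells in row 5 total 64, leaving 89 − 64 = 25 for the blank.
The known cells in row 4 total 79, leaving 89 − 79 = 10 for the blank.

p = 25, q = 10, x = 9, a = 28, m = 22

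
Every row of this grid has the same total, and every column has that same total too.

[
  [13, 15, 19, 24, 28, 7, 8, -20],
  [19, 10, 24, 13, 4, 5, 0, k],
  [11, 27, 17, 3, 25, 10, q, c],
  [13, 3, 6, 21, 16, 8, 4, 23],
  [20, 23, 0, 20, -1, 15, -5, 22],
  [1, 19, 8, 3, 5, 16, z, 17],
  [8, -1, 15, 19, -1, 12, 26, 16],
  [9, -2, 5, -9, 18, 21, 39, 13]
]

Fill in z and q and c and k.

z = 25, q = -3, c = 4, k = 19

Rows 1 and 4 both sum to 94, so that's the common total.
The known cells in row 2 total 75, leaving 94 − 75 = 19 for the blank.
The known cells in row 6 total 69, leaving 94 − 69 = 25 for the blank.
The known cells in column 7 total 97, leaving 94 − 97 = -3 for the blank.
The known cells in row 3 total 90, leaving 94 − 90 = 4 for the blank.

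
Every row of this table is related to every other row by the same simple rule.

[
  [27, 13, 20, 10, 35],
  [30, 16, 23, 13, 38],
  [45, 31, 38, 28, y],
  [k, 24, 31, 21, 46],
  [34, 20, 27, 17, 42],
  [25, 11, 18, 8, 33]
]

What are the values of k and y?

k = 38, y = 53

The difference between any two rows is the same in every column — this is an addition table with the headers hidden.
Row 4 minus row 1 is 31 − 20 = 11, so its entry in column 1 is 27 + 11 = 38.
Row 3 minus row 1 is 38 − 20 = 18, so its entry in column 5 is 35 + 18 = 53.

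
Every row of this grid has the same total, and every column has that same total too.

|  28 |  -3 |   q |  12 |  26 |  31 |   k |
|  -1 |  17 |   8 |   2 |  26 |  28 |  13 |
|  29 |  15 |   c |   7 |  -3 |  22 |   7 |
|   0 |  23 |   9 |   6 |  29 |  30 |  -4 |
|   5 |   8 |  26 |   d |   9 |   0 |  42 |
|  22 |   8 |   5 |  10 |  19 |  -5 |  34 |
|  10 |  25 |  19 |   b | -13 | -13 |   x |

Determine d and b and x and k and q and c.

Rows 2 and 4 both sum to 93, so that's the common total.
Row 5: 5 + 8 + 26 + 9 + 0 + 42 = 90, so its missing entry is 93 − 90 = 3.
Row 3: 29 + 15 + 7 − 3 + 22 + 7 = 77, so its missing entry is 93 − 77 = 16.
Column 3: 8 + 16 + 9 + 26 + 5 + 19 = 83, so its missing entry is 93 − 83 = 10.
Row 1: 28 − 3 + 10 + 12 + 26 + 31 = 104, so its missing entry is 93 − 104 = -11.
Column 7: -11 + 13 + 7 − 4 + 42 + 34 = 81, so its missing entry is 93 − 81 = 12.
Row 7: 10 + 25 + 19 − 13 − 13 + 12 = 40, so its missing entry is 93 − 40 = 53.

d = 3, b = 53, x = 12, k = -11, q = 10, c = 16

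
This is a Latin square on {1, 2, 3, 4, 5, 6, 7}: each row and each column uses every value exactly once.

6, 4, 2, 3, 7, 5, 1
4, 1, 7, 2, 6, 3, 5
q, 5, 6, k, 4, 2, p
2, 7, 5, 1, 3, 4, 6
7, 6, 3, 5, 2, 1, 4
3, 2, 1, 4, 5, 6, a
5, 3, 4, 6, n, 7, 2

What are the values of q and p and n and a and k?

q = 1, p = 3, n = 1, a = 7, k = 7

For row 3, column 1: column 1 already has {2, 3, 4, 5, 6, 7}; that leaves 1.
Cell (7,5): row 7 already has {2, 3, 4, 5, 6, 7} → 1.
For row 3, column 4: column 4 already has {1, 2, 3, 4, 5, 6}; that leaves 7.
At (row 3, col 7): row 3 already has {1, 2, 4, 5, 6, 7}, so the value is 3.
Cell (6,7): row 6 already has {1, 2, 3, 4, 5, 6} → 7.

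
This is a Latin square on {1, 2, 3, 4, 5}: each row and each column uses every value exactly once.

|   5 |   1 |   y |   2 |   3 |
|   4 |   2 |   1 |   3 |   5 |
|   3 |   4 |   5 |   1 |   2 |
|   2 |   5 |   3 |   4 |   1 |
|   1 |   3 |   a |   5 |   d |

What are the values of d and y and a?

For row 5, column 5: column 5 already has {1, 2, 3, 5}; that leaves 4.
Cell (1,3): row 1 already has {1, 2, 3, 5} → 4.
For row 5, column 3: row 5 already has {1, 3, 4, 5}; that leaves 2.

d = 4, y = 4, a = 2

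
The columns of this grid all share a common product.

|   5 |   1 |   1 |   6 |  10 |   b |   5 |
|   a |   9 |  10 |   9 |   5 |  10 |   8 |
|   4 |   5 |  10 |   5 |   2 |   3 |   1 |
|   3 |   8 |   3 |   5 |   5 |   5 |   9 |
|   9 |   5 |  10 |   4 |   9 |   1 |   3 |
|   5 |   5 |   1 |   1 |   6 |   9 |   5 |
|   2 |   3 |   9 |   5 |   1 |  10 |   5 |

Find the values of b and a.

b = 2, a = 5

Columns 4 and 5 each multiply to 27000, so every column has product 27000.
Column 6: 10×3×5×1×9×10 = 13500, so the missing entry is 27000 ÷ 13500 = 2.
Column 1: 5×4×3×9×5×2 = 5400, so the missing entry is 27000 ÷ 5400 = 5.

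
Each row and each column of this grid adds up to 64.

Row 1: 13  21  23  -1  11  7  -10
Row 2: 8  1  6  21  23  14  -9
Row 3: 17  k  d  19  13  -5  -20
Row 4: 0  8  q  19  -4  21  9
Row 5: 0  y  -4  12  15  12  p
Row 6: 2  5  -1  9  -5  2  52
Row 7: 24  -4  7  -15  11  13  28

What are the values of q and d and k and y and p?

Column 7: -10 − 9 − 20 + 9 + 52 + 28 = 50, so its missing entry is 64 − 50 = 14.
Row 4: 0 + 8 + 19 − 4 + 21 + 9 = 53, so its missing entry is 64 − 53 = 11.
Column 3: 23 + 6 + 11 − 4 − 1 + 7 = 42, so its missing entry is 64 − 42 = 22.
Row 3: 17 + 22 + 19 + 13 − 5 − 20 = 46, so its missing entry is 64 − 46 = 18.
Row 5: 0 − 4 + 12 + 15 + 12 + 14 = 49, so its missing entry is 64 − 49 = 15.

q = 11, d = 22, k = 18, y = 15, p = 14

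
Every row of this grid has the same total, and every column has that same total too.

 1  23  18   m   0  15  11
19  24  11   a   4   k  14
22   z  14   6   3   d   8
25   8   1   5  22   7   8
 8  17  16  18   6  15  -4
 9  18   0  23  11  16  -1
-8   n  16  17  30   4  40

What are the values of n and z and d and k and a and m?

Rows 4 and 5 both sum to 76, so that's the common total.
Row 7 has -8 + 16 + 17 + 30 + 4 + 40 = 99; the blank must be 76 − 99 = -23.
Column 2 has 23 + 24 + 8 + 17 + 18 − 23 = 67; the blank must be 76 − 67 = 9.
Row 1 has 1 + 23 + 18 + 0 + 15 + 11 = 68; the blank must be 76 − 68 = 8.
Row 3 has 22 + 9 + 14 + 6 + 3 + 8 = 62; the blank must be 76 − 62 = 14.
Column 6 has 15 + 14 + 7 + 15 + 16 + 4 = 71; the blank must be 76 − 71 = 5.
Row 2 has 19 + 24 + 11 + 4 + 5 + 14 = 77; the blank must be 76 − 77 = -1.

n = -23, z = 9, d = 14, k = 5, a = -1, m = 8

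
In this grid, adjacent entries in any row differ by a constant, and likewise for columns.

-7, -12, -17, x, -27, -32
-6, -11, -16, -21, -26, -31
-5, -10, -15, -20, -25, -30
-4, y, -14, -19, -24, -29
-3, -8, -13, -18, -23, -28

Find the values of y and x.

Along each row the entries change by -5 per step; down each column they change by 1.
Row 4: from -4 at column 1, stepping by -5 to column 2 gives -9.
Row 1: from -7 at column 1, stepping by -5 to column 4 gives -22.

y = -9, x = -22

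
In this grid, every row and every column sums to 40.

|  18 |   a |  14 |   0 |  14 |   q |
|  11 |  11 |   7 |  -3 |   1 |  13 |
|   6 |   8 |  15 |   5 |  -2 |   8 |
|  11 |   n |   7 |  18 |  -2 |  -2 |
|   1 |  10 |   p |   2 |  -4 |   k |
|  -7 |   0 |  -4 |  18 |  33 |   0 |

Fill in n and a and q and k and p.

Row 4: 11 + 7 + 18 − 2 − 2 = 32, so its missing entry is 40 − 32 = 8.
Column 2: 11 + 8 + 8 + 10 + 0 = 37, so its missing entry is 40 − 37 = 3.
Column 3: 14 + 7 + 15 + 7 − 4 = 39, so its missing entry is 40 − 39 = 1.
Row 5: 1 + 10 + 1 + 2 − 4 = 10, so its missing entry is 40 − 10 = 30.
Row 1: 18 + 3 + 14 + 0 + 14 = 49, so its missing entry is 40 − 49 = -9.

n = 8, a = 3, q = -9, k = 30, p = 1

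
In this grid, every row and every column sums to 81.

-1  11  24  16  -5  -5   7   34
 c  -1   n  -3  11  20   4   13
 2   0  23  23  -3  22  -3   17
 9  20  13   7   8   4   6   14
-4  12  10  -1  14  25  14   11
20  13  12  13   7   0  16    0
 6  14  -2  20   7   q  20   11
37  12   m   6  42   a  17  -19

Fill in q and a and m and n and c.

q = 5, a = 10, m = -24, n = 25, c = 12

Row 7 has 6 + 14 − 2 + 20 + 7 + 20 + 11 = 76; the blank must be 81 − 76 = 5.
Column 1 has -1 + 2 + 9 − 4 + 20 + 6 + 37 = 69; the blank must be 81 − 69 = 12.
Row 2 has 12 − 1 − 3 + 11 + 20 + 4 + 13 = 56; the blank must be 81 − 56 = 25.
Column 3 has 24 + 25 + 23 + 13 + 10 + 12 − 2 = 105; the blank must be 81 − 105 = -24.
Row 8 has 37 + 12 − 24 + 6 + 42 + 17 − 19 = 71; the blank must be 81 − 71 = 10.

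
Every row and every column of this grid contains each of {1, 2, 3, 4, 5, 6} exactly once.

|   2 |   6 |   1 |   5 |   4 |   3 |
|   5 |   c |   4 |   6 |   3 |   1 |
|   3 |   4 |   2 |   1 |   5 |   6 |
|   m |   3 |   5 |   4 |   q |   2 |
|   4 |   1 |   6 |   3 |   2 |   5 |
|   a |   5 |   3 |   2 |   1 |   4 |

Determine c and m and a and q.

c = 2, m = 1, a = 6, q = 6

Cell (2,2): row 2 already has {1, 3, 4, 5, 6} → 2.
For row 6, column 1: row 6 already has {1, 2, 3, 4, 5}; that leaves 6.
For row 4, column 5: column 5 already has {1, 2, 3, 4, 5}; that leaves 6.
For row 4, column 1: row 4 already has {2, 3, 4, 5, 6}; that leaves 1.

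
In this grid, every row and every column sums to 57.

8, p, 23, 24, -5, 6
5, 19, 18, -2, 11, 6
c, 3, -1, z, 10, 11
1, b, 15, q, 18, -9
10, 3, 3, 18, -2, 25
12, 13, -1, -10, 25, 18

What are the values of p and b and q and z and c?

p = 1, b = 18, q = 14, z = 13, c = 21

Row 1: 8 + 23 + 24 − 5 + 6 = 56, so its missing entry is 57 − 56 = 1.
Column 2: 1 + 19 + 3 + 3 + 13 = 39, so its missing entry is 57 − 39 = 18.
Column 1: 8 + 5 + 1 + 10 + 12 = 36, so its missing entry is 57 − 36 = 21.
Row 3: 21 + 3 − 1 + 10 + 11 = 44, so its missing entry is 57 − 44 = 13.
Row 4: 1 + 18 + 15 + 18 − 9 = 43, so its missing entry is 57 − 43 = 14.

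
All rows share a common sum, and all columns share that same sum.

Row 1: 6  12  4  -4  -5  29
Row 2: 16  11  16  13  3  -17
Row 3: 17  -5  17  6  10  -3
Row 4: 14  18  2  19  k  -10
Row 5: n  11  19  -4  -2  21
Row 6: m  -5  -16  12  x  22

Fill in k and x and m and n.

Rows 1 and 2 both sum to 42, so that's the common total.
The known cells in row 5 total 45, leaving 42 − 45 = -3 for the blank.
The known cells in column 1 total 50, leaving 42 − 50 = -8 for the blank.
The known cells in row 6 total 5, leaving 42 − 5 = 37 for the blank.
The known cells in row 4 total 43, leaving 42 − 43 = -1 for the blank.

k = -1, x = 37, m = -8, n = -3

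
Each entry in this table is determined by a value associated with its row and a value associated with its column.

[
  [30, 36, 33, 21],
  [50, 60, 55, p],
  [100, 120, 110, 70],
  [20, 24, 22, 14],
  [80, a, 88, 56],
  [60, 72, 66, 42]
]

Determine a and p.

a = 96, p = 35

Each row is a constant multiple of every other row — this is a multiplication table with the headers hidden.
Row 5 is 88/33 = 8/3 times row 1, so its entry in column 2 is 36 × 8/3 = 96.
Row 2 is 55/33 = 5/3 times row 1, so its entry in column 4 is 21 × 5/3 = 35.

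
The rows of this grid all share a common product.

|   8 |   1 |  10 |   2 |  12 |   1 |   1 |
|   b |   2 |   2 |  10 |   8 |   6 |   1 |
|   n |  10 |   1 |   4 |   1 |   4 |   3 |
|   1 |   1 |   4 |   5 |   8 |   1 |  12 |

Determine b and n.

Rows 1 and 4 each multiply to 1920, so every row has product 1920.
Row 2: 2×2×10×8×6×1 = 1920, so the missing entry is 1920 ÷ 1920 = 1.
Row 3: 10×1×4×1×4×3 = 480, so the missing entry is 1920 ÷ 480 = 4.

b = 1, n = 4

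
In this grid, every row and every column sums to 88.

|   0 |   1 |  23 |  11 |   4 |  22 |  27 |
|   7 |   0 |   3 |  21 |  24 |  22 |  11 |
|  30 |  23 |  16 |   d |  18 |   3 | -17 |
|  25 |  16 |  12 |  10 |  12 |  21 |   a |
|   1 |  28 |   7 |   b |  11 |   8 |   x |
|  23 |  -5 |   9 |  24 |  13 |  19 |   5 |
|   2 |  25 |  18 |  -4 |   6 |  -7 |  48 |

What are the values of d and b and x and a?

d = 15, b = 11, x = 22, a = -8

The known cells in row 3 total 73, leaving 88 − 73 = 15 for the blank.
The known cells in row 4 total 96, leaving 88 − 96 = -8 for the blank.
The known cells in column 7 total 66, leaving 88 − 66 = 22 for the blank.
The known cells in row 5 total 77, leaving 88 − 77 = 11 for the blank.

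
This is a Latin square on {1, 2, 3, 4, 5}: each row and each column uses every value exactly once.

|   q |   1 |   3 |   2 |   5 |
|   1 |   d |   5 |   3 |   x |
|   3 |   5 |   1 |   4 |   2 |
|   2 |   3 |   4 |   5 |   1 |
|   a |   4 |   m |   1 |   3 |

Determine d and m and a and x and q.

d = 2, m = 2, a = 5, x = 4, q = 4

At (row 1, col 1): row 1 already has {1, 2, 3, 5}, so the value is 4.
At (row 5, col 1): column 1 already has {1, 2, 3, 4}, so the value is 5.
Cell (2,2): column 2 already has {1, 3, 4, 5} → 2.
At (row 5, col 3): row 5 already has {1, 3, 4, 5}, so the value is 2.
Cell (2,5): row 2 already has {1, 2, 3, 5} → 4.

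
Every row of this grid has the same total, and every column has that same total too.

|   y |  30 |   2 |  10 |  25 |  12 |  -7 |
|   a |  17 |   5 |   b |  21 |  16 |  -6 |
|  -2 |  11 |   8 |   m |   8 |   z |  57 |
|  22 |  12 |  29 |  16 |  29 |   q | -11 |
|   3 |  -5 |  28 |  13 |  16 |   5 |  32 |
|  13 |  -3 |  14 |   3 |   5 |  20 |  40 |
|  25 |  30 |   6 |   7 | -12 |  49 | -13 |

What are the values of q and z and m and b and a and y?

Rows 5 and 6 both sum to 92, so that's the common total.
The known cells in row 1 total 72, leaving 92 − 72 = 20 for the blank.
The known cells in column 1 total 81, leaving 92 − 81 = 11 for the blank.
The known cells in row 2 total 64, leaving 92 − 64 = 28 for the blank.
The known cells in column 4 total 77, leaving 92 − 77 = 15 for the blank.
The known cells in row 3 total 97, leaving 92 − 97 = -5 for the blank.
The known cells in row 4 total 97, leaving 92 − 97 = -5 for the blank.

q = -5, z = -5, m = 15, b = 28, a = 11, y = 20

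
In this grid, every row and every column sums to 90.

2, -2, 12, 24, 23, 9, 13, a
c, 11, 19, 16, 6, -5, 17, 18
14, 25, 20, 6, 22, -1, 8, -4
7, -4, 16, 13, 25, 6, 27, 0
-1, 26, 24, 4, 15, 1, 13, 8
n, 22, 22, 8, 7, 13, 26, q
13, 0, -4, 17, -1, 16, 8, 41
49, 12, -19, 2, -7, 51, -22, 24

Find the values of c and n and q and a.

Row 2: 11 + 19 + 16 + 6 − 5 + 17 + 18 = 82, so its missing entry is 90 − 82 = 8.
Row 1: 2 − 2 + 12 + 24 + 23 + 9 + 13 = 81, so its missing entry is 90 − 81 = 9.
Column 1: 2 + 8 + 14 + 7 − 1 + 13 + 49 = 92, so its missing entry is 90 − 92 = -2.
Row 6: -2 + 22 + 22 + 8 + 7 + 13 + 26 = 96, so its missing entry is 90 − 96 = -6.

c = 8, n = -2, q = -6, a = 9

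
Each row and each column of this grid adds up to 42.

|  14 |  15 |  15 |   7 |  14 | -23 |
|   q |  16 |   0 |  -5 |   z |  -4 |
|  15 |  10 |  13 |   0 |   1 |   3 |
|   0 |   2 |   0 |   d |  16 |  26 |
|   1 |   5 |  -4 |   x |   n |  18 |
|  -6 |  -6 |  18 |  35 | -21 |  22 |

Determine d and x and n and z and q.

d = -2, x = 7, n = 15, z = 17, q = 18

Row 4: 0 + 2 + 0 + 16 + 26 = 44, so its missing entry is 42 − 44 = -2.
Column 4: 7 − 5 + 0 − 2 + 35 = 35, so its missing entry is 42 − 35 = 7.
Row 5: 1 + 5 − 4 + 7 + 18 = 27, so its missing entry is 42 − 27 = 15.
Column 5: 14 + 1 + 16 + 15 − 21 = 25, so its missing entry is 42 − 25 = 17.
Row 2: 16 + 0 − 5 + 17 − 4 = 24, so its missing entry is 42 − 24 = 18.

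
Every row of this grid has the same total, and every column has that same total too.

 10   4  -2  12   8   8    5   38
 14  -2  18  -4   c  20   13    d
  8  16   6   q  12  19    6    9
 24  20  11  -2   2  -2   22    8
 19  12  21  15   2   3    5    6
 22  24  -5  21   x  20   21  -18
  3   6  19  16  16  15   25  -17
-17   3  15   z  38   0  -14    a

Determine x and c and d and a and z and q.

Rows 1 and 4 both sum to 83, so that's the common total.
Row 6: 22 + 24 − 5 + 21 + 20 + 21 − 18 = 85, so its missing entry is 83 − 85 = -2.
Column 5: 8 + 12 + 2 + 2 − 2 + 16 + 38 = 76, so its missing entry is 83 − 76 = 7.
Row 3: 8 + 16 + 6 + 12 + 19 + 6 + 9 = 76, so its missing entry is 83 − 76 = 7.
Column 4: 12 − 4 + 7 − 2 + 15 + 21 + 16 = 65, so its missing entry is 83 − 65 = 18.
Row 8: -17 + 3 + 15 + 18 + 38 + 0 − 14 = 43, so its missing entry is 83 − 43 = 40.
Row 2: 14 − 2 + 18 − 4 + 7 + 20 + 13 = 66, so its missing entry is 83 − 66 = 17.

x = -2, c = 7, d = 17, a = 40, z = 18, q = 7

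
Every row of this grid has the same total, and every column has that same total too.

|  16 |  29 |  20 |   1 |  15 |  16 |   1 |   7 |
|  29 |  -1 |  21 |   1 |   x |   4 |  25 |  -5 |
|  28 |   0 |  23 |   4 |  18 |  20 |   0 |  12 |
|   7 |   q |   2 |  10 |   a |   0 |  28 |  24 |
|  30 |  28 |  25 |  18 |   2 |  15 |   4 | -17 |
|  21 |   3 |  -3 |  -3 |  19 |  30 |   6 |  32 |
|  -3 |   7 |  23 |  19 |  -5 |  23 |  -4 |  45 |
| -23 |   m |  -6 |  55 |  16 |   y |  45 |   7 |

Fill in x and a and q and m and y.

Rows 1 and 3 both sum to 105, so that's the common total.
The known cells in row 2 total 74, leaving 105 − 74 = 31 for the blank.
The known cells in column 5 total 96, leaving 105 − 96 = 9 for the blank.
The known cells in row 4 total 80, leaving 105 − 80 = 25 for the blank.
The known cells in column 2 total 91, leaving 105 − 91 = 14 for the blank.
The known cells in row 8 total 108, leaving 105 − 108 = -3 for the blank.

x = 31, a = 9, q = 25, m = 14, y = -3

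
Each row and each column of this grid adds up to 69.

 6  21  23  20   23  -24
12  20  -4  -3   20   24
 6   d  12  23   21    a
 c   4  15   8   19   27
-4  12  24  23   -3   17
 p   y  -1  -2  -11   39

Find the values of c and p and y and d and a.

c = -4, p = 53, y = -9, d = 21, a = -14

The known cells in row 4 total 73, leaving 69 − 73 = -4 for the blank.
The known cells in column 1 total 16, leaving 69 − 16 = 53 for the blank.
The known cells in row 6 total 78, leaving 69 − 78 = -9 for the blank.
The known cells in column 2 total 48, leaving 69 − 48 = 21 for the blank.
The known cells in row 3 total 83, leaving 69 − 83 = -14 for the blank.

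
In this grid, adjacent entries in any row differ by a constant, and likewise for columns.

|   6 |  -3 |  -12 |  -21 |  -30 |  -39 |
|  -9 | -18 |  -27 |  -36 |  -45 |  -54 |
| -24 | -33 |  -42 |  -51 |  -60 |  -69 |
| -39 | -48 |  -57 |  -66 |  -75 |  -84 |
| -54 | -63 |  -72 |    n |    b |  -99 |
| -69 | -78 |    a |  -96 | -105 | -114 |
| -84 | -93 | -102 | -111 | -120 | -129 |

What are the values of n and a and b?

Along each row the entries change by -9 per step; down each column they change by -15.
Row 5: from -54 at column 1, stepping by -9 to column 4 gives -81.
Row 6: from -69 at column 1, stepping by -9 to column 3 gives -87.
Row 5: from -54 at column 1, stepping by -9 to column 5 gives -90.

n = -81, a = -87, b = -90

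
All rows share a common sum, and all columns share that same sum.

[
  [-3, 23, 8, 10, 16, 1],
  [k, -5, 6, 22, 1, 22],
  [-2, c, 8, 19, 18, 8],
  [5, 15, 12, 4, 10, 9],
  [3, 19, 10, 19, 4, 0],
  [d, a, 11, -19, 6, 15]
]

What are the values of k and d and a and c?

k = 9, d = 43, a = -1, c = 4

Rows 1 and 4 both sum to 55, so that's the common total.
Row 2 has -5 + 6 + 22 + 1 + 22 = 46; the blank must be 55 − 46 = 9.
Row 3 has -2 + 8 + 19 + 18 + 8 = 51; the blank must be 55 − 51 = 4.
Column 1 has -3 + 9 − 2 + 5 + 3 = 12; the blank must be 55 − 12 = 43.
Row 6 has 43 + 11 − 19 + 6 + 15 = 56; the blank must be 55 − 56 = -1.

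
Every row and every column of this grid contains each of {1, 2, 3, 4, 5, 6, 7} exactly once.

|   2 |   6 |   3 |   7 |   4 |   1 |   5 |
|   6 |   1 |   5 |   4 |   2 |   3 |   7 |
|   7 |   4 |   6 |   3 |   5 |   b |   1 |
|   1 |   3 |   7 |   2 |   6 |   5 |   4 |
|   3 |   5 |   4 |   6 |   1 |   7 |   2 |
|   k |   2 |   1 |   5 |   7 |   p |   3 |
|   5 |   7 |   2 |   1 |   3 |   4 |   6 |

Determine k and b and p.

For row 3, column 6: row 3 already has {1, 3, 4, 5, 6, 7}; that leaves 2.
For row 6, column 1: column 1 already has {1, 2, 3, 5, 6, 7}; that leaves 4.
Cell (6,6): row 6 already has {1, 2, 3, 4, 5, 7} → 6.

k = 4, b = 2, p = 6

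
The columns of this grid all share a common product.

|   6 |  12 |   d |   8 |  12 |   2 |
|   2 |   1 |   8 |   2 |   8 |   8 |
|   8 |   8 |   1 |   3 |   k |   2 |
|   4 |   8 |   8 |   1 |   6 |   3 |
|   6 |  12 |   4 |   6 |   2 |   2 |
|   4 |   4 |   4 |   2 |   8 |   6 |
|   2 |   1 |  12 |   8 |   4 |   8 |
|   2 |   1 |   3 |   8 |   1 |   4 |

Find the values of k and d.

k = 1, d = 1

Columns 4 and 6 each multiply to 36864, so every column has product 36864.
Column 5: 12×8×6×2×8×4×1 = 36864, so the missing entry is 36864 ÷ 36864 = 1.
Column 3: 8×1×8×4×4×12×3 = 36864, so the missing entry is 36864 ÷ 36864 = 1.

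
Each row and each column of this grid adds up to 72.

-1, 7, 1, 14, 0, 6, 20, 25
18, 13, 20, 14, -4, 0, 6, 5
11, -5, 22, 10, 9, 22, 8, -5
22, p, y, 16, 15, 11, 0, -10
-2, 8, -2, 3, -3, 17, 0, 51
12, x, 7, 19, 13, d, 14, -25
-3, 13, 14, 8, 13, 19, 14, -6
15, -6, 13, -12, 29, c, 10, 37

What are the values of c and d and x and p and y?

The known cells in column 3 total 75, leaving 72 − 75 = -3 for the blank.
The known cells in row 4 total 51, leaving 72 − 51 = 21 for the blank.
The known cells in column 2 total 51, leaving 72 − 51 = 21 for the blank.
The known cells in row 6 total 61, leaving 72 − 61 = 11 for the blank.
The known cells in row 8 total 86, leaving 72 − 86 = -14 for the blank.

c = -14, d = 11, x = 21, p = 21, y = -3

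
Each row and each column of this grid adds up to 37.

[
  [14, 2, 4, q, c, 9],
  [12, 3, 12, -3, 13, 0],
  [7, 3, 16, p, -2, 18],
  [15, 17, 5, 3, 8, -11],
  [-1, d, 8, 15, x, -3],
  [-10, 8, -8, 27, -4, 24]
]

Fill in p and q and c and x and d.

p = -5, q = 0, c = 8, x = 14, d = 4

Row 3 has 7 + 3 + 16 − 2 + 18 = 42; the blank must be 37 − 42 = -5.
Column 4 has -3 − 5 + 3 + 15 + 27 = 37; the blank must be 37 − 37 = 0.
Row 1 has 14 + 2 + 4 + 0 + 9 = 29; the blank must be 37 − 29 = 8.
Column 5 has 8 + 13 − 2 + 8 − 4 = 23; the blank must be 37 − 23 = 14.
Row 5 has -1 + 8 + 15 + 14 − 3 = 33; the blank must be 37 − 33 = 4.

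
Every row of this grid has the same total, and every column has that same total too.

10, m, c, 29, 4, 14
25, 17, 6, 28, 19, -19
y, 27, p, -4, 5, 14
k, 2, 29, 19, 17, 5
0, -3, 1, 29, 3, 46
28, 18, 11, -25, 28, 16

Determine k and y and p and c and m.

Rows 2 and 5 both sum to 76, so that's the common total.
Column 2 has 17 + 27 + 2 − 3 + 18 = 61; the blank must be 76 − 61 = 15.
Row 4 has 2 + 29 + 19 + 17 + 5 = 72; the blank must be 76 − 72 = 4.
Column 1 has 10 + 25 + 4 + 0 + 28 = 67; the blank must be 76 − 67 = 9.
Row 1 has 10 + 15 + 29 + 4 + 14 = 72; the blank must be 76 − 72 = 4.
Row 3 has 9 + 27 − 4 + 5 + 14 = 51; the blank must be 76 − 51 = 25.

k = 4, y = 9, p = 25, c = 4, m = 15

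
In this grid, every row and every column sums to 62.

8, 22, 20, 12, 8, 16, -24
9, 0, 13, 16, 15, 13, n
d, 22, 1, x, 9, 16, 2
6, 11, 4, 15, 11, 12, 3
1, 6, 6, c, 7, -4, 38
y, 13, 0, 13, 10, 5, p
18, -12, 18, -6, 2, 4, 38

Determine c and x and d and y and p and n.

Row 5: 1 + 6 + 6 + 7 − 4 + 38 = 54, so its missing entry is 62 − 54 = 8.
Column 4: 12 + 16 + 15 + 8 + 13 − 6 = 58, so its missing entry is 62 − 58 = 4.
Row 3: 22 + 1 + 4 + 9 + 16 + 2 = 54, so its missing entry is 62 − 54 = 8.
Column 1: 8 + 9 + 8 + 6 + 1 + 18 = 50, so its missing entry is 62 − 50 = 12.
Row 6: 12 + 13 + 0 + 13 + 10 + 5 = 53, so its missing entry is 62 − 53 = 9.
Row 2: 9 + 0 + 13 + 16 + 15 + 13 = 66, so its missing entry is 62 − 66 = -4.

c = 8, x = 4, d = 8, y = 12, p = 9, n = -4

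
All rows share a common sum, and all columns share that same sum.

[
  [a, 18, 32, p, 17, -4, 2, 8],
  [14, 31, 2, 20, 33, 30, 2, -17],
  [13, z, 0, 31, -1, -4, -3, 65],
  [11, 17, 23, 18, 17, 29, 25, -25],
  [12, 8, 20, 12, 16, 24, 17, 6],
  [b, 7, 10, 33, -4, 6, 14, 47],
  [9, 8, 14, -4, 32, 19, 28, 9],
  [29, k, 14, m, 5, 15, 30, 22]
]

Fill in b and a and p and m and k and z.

b = 2, a = 25, p = 17, m = -12, k = 12, z = 14

Rows 2 and 4 both sum to 115, so that's the common total.
The known cells in row 3 total 101, leaving 115 − 101 = 14 for the blank.
The known cells in column 2 total 103, leaving 115 − 103 = 12 for the blank.
The known cells in row 8 total 127, leaving 115 − 127 = -12 for the blank.
The known cells in column 4 total 98, leaving 115 − 98 = 17 for the blank.
The known cells in row 1 total 90, leaving 115 − 90 = 25 for the blank.
The known cells in row 6 total 113, leaving 115 − 113 = 2 for the blank.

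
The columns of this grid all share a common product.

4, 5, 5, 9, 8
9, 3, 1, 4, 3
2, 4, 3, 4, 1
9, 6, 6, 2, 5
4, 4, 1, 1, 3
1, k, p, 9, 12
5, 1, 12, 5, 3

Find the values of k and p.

k = 9, p = 12

Columns 4 and 5 each multiply to 12960, so every column has product 12960.
Column 2: 5×3×4×6×4×1 = 1440, so the missing entry is 12960 ÷ 1440 = 9.
Column 3: 5×1×3×6×1×12 = 1080, so the missing entry is 12960 ÷ 1080 = 12.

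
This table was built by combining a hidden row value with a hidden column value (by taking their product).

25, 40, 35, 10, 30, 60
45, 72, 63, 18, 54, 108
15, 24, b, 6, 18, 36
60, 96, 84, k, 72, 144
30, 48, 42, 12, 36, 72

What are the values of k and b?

Each row is a constant multiple of every other row — this is a multiplication table with the headers hidden.
Row 4 is 96/40 = 12/5 times row 1, so its entry in column 4 is 10 × 12/5 = 24.
Row 3 is 24/40 = 3/5 times row 1, so its entry in column 3 is 35 × 3/5 = 21.

k = 24, b = 21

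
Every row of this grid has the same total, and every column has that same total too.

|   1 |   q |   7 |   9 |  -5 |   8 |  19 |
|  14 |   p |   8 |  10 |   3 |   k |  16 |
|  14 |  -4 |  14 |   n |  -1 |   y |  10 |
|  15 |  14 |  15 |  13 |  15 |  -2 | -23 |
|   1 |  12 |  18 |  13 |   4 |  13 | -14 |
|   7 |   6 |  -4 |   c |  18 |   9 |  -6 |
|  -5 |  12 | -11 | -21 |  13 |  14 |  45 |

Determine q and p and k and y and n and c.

Rows 4 and 5 both sum to 47, so that's the common total.
Row 1 has 1 + 7 + 9 − 5 + 8 + 19 = 39; the blank must be 47 − 39 = 8.
Column 2 has 8 − 4 + 14 + 12 + 6 + 12 = 48; the blank must be 47 − 48 = -1.
Row 2 has 14 − 1 + 8 + 10 + 3 + 16 = 50; the blank must be 47 − 50 = -3.
Row 6 has 7 + 6 − 4 + 18 + 9 − 6 = 30; the blank must be 47 − 30 = 17.
Column 4 has 9 + 10 + 13 + 13 + 17 − 21 = 41; the blank must be 47 − 41 = 6.
Row 3 has 14 − 4 + 14 + 6 − 1 + 10 = 39; the blank must be 47 − 39 = 8.

q = 8, p = -1, k = -3, y = 8, n = 6, c = 17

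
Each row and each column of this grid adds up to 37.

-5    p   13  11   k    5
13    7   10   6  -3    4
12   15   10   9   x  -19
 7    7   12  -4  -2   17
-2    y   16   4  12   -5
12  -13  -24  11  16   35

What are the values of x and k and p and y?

Row 3 has 12 + 15 + 10 + 9 − 19 = 27; the blank must be 37 − 27 = 10.
Column 5 has -3 + 10 − 2 + 12 + 16 = 33; the blank must be 37 − 33 = 4.
Row 1 has -5 + 13 + 11 + 4 + 5 = 28; the blank must be 37 − 28 = 9.
Row 5 has -2 + 16 + 4 + 12 − 5 = 25; the blank must be 37 − 25 = 12.

x = 10, k = 4, p = 9, y = 12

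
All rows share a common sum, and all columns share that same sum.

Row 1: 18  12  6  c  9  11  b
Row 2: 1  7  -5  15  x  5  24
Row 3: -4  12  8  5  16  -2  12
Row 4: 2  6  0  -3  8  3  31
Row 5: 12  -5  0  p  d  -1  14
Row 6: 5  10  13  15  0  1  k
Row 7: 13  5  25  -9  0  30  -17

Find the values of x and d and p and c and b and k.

Rows 3 and 4 both sum to 47, so that's the common total.
Row 2 has 1 + 7 − 5 + 15 + 5 + 24 = 47; the blank must be 47 − 47 = 0.
Column 5 has 9 + 0 + 16 + 8 + 0 + 0 = 33; the blank must be 47 − 33 = 14.
Row 5 has 12 − 5 + 0 + 14 − 1 + 14 = 34; the blank must be 47 − 34 = 13.
Column 4 has 15 + 5 − 3 + 13 + 15 − 9 = 36; the blank must be 47 − 36 = 11.
Row 1 has 18 + 12 + 6 + 11 + 9 + 11 = 67; the blank must be 47 − 67 = -20.
Row 6 has 5 + 10 + 13 + 15 + 0 + 1 = 44; the blank must be 47 − 44 = 3.

x = 0, d = 14, p = 13, c = 11, b = -20, k = 3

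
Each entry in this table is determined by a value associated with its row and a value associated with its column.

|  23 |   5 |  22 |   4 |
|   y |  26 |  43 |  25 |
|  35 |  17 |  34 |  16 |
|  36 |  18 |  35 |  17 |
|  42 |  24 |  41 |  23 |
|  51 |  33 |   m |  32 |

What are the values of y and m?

The difference between any two rows is the same in every column — this is an addition table with the headers hidden.
Row 2 minus row 1 is 25 − 4 = 21, so its entry in column 1 is 23 + 21 = 44.
Row 6 minus row 1 is 32 − 4 = 28, so its entry in column 3 is 22 + 28 = 50.

y = 44, m = 50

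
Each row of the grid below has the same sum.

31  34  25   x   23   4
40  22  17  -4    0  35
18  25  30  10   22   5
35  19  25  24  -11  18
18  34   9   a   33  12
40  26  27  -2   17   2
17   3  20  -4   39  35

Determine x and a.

Row 4 sums to 110 and so does row 6; that's the common total.
In row 1 the known cells total 117, leaving 110 − 117 = -7.
In row 5 the known cells total 106, leaving 110 − 106 = 4.

x = -7, a = 4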